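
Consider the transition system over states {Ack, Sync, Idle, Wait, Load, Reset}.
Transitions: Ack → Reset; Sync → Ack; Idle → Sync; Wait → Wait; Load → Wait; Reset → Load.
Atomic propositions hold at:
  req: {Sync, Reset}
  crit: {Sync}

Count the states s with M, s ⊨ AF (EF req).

4

EF req: least fixpoint, start Z0 = {Sync, Reset}, add states with some successor in Z. Z1 = {Ack, Sync, Idle, Reset}; fixed.
Sat(EF req) = {Ack, Sync, Idle, Reset}
AF (EF req): least fixpoint, start Z0 = {Ack, Sync, Idle, Reset}, add states with every successor in Z. Already a fixed point.
Sat(AF (EF req)) = {Ack, Sync, Idle, Reset}
|Sat(AF (EF req))| = |{Ack, Sync, Idle, Reset}| = 4.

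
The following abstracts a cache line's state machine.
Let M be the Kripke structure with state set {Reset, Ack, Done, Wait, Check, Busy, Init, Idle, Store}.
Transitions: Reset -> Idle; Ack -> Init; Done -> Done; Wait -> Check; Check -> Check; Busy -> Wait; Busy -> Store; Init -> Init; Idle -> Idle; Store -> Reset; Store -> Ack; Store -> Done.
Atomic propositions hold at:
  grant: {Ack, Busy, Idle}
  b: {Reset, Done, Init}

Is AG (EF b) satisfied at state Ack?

Yes

EF b: least fixpoint, start Z0 = {Reset, Done, Init}, add states with some successor in Z. Z1 = {Reset, Ack, Done, Init, Store}; Z2 = {Reset, Ack, Done, Busy, Init, Store}; fixed.
Sat(EF b) = {Reset, Ack, Done, Busy, Init, Store}
AG (EF b): greatest fixpoint, start Z0 = {Reset, Ack, Done, Busy, Init, Store}, keep only states in Sat with every successor in Z. Z1 = {Ack, Done, Init, Store}; Z2 = {Ack, Done, Init}; fixed.
Sat(AG (EF b)) = {Ack, Done, Init}
Ack ∈ Sat(AG (EF b)) = {Ack, Done, Init}, so the formula holds at Ack.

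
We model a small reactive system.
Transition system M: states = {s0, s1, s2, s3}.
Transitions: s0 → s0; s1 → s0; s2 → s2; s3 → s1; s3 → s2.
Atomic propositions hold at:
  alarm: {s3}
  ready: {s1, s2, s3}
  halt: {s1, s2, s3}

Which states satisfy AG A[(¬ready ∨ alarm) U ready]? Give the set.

{s2}

Sat(¬ready) = {s0}
Sat(¬ready ∨ alarm) = {s0, s3}
A[(¬ready ∨ alarm) U ready]: least fixpoint, start Z0 = Sat(ready) = {s1, s2, s3}, add states in Sat(¬ready ∨ alarm) with every successor in Z. Already a fixed point.
Sat(A[(¬ready ∨ alarm) U ready]) = {s1, s2, s3}
AG A[(¬ready ∨ alarm) U ready]: greatest fixpoint, start Z0 = {s1, s2, s3}, keep only states in Sat with every successor in Z. Z1 = {s2, s3}; Z2 = {s2}; fixed.
Sat(AG A[(¬ready ∨ alarm) U ready]) = {s2}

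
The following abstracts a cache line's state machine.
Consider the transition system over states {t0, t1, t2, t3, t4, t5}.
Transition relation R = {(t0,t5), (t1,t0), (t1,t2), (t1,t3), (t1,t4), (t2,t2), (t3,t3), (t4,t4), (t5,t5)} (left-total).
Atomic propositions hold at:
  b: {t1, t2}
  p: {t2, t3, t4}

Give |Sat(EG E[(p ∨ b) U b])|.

2

Sat(p ∨ b) = {t1, t2, t3, t4}
E[(p ∨ b) U b]: least fixpoint, start Z0 = Sat(b) = {t1, t2}, add states in Sat(p ∨ b) with some successor in Z. Already a fixed point.
Sat(E[(p ∨ b) U b]) = {t1, t2}
EG E[(p ∨ b) U b]: greatest fixpoint, start Z0 = {t1, t2}, keep only states in Sat with some successor in Z. Already a fixed point.
Sat(EG E[(p ∨ b) U b]) = {t1, t2}
|Sat(EG E[(p ∨ b) U b])| = |{t1, t2}| = 2.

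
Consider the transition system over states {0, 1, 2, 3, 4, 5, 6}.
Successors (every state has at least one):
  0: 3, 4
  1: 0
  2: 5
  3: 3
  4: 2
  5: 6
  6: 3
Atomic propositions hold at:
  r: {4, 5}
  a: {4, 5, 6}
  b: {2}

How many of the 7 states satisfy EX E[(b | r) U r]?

3

Sat(b | r) = {2, 4, 5}
E[(b | r) U r]: least fixpoint, start Z0 = Sat(r) = {4, 5}, add states in Sat(b | r) with some successor in Z. Z1 = {2, 4, 5}; fixed.
Sat(E[(b | r) U r]) = {2, 4, 5}
Sat(EX E[(b | r) U r]) = {s : some successor in {2, 4, 5}} = {0, 2, 4}
|Sat(EX E[(b | r) U r])| = |{0, 2, 4}| = 3.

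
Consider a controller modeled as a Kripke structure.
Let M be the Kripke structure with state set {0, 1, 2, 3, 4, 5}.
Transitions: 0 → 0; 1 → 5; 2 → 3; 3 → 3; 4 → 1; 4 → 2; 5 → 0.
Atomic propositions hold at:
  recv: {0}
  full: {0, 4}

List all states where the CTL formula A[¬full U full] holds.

Sat(¬full) = {1, 2, 3, 5}
A[¬full U full]: least fixpoint, start Z0 = Sat(full) = {0, 4}, add states in Sat(¬full) with every successor in Z. Z1 = {0, 4, 5}; Z2 = {0, 1, 4, 5}; fixed.
Sat(A[¬full U full]) = {0, 1, 4, 5}

{0, 1, 4, 5}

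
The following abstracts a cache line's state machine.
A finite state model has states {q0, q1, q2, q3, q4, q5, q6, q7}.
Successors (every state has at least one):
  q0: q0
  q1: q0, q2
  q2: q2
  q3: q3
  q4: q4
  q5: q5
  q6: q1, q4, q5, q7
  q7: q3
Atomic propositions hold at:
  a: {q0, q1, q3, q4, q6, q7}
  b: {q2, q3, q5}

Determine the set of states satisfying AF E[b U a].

E[b U a]: least fixpoint, start Z0 = Sat(a) = {q0, q1, q3, q4, q6, q7}, add states in Sat(b) with some successor in Z. Already a fixed point.
Sat(E[b U a]) = {q0, q1, q3, q4, q6, q7}
AF E[b U a]: least fixpoint, start Z0 = {q0, q1, q3, q4, q6, q7}, add states with every successor in Z. Already a fixed point.
Sat(AF E[b U a]) = {q0, q1, q3, q4, q6, q7}

{q0, q1, q3, q4, q6, q7}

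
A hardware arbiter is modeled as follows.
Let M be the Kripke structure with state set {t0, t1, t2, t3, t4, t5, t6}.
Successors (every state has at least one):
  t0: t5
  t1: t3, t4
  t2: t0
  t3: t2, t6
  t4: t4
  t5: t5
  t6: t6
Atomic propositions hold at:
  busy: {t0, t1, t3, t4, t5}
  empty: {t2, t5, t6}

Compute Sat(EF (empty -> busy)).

Sat(empty -> busy) = {t0, t1, t3, t4, t5}
EF (empty -> busy): least fixpoint, start Z0 = {t0, t1, t3, t4, t5}, add states with some successor in Z. Z1 = {t0, t1, t2, t3, t4, t5}; fixed.
Sat(EF (empty -> busy)) = {t0, t1, t2, t3, t4, t5}

{t0, t1, t2, t3, t4, t5}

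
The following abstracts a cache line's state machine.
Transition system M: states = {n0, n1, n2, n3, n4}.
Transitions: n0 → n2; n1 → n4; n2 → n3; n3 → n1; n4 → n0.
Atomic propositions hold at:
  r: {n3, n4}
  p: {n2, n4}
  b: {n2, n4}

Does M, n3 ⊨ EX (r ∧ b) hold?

No

Sat(r ∧ b) = {n4}
Sat(EX (r ∧ b)) = {s : some successor in {n4}} = {n1}
n3 ∉ Sat(EX (r ∧ b)) = {n1}, so the formula does not hold at n3.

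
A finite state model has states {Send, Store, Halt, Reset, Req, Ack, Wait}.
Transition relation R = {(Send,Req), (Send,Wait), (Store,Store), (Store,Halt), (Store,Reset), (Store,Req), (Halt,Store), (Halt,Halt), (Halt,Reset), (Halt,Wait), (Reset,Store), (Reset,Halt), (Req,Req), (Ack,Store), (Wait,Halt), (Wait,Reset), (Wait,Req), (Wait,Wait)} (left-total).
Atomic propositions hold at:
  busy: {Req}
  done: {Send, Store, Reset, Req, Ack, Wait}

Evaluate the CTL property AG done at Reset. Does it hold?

AG done: greatest fixpoint, start Z0 = {Send, Store, Reset, Req, Ack, Wait}, keep only states in Sat with every successor in Z. Z1 = {Send, Req, Ack}; Z2 = {Req}; fixed.
Sat(AG done) = {Req}
Reset ∉ Sat(AG done) = {Req}, so the formula does not hold at Reset.

No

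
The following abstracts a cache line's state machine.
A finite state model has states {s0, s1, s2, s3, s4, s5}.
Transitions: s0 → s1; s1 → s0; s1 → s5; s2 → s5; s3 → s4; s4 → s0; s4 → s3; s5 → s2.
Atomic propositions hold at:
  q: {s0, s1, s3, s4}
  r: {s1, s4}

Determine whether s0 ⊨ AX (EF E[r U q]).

Yes

E[r U q]: least fixpoint, start Z0 = Sat(q) = {s0, s1, s3, s4}, add states in Sat(r) with some successor in Z. Already a fixed point.
Sat(E[r U q]) = {s0, s1, s3, s4}
EF E[r U q]: least fixpoint, start Z0 = {s0, s1, s3, s4}, add states with some successor in Z. Already a fixed point.
Sat(EF E[r U q]) = {s0, s1, s3, s4}
Sat(AX (EF E[r U q])) = {s : every successor in {s0, s1, s3, s4}} = {s0, s3, s4}
s0 ∈ Sat(AX (EF E[r U q])) = {s0, s3, s4}, so the formula holds at s0.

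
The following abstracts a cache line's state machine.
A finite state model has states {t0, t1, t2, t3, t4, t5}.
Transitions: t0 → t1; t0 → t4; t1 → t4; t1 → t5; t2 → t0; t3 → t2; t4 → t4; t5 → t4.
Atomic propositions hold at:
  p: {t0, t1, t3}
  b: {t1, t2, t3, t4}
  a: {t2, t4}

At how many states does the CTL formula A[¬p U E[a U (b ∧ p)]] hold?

2

Sat(¬p) = {t2, t4, t5}
Sat(b ∧ p) = {t1, t3}
E[a U (b ∧ p)]: least fixpoint, start Z0 = Sat((b ∧ p)) = {t1, t3}, add states in Sat(a) with some successor in Z. Already a fixed point.
Sat(E[a U (b ∧ p)]) = {t1, t3}
A[¬p U E[a U (b ∧ p)]]: least fixpoint, start Z0 = Sat(E[a U (b ∧ p)]) = {t1, t3}, add states in Sat(¬p) with every successor in Z. Already a fixed point.
Sat(A[¬p U E[a U (b ∧ p)]]) = {t1, t3}
|Sat(A[¬p U E[a U (b ∧ p)]])| = |{t1, t3}| = 2.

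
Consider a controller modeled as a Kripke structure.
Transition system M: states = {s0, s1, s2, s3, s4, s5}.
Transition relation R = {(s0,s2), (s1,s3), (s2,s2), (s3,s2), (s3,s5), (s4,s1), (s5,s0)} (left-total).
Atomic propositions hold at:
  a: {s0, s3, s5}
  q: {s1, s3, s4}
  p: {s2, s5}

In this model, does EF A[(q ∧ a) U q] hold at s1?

Yes

Sat(q ∧ a) = {s3}
A[(q ∧ a) U q]: least fixpoint, start Z0 = Sat(q) = {s1, s3, s4}, add states in Sat(q ∧ a) with every successor in Z. Already a fixed point.
Sat(A[(q ∧ a) U q]) = {s1, s3, s4}
EF A[(q ∧ a) U q]: least fixpoint, start Z0 = {s1, s3, s4}, add states with some successor in Z. Already a fixed point.
Sat(EF A[(q ∧ a) U q]) = {s1, s3, s4}
s1 ∈ Sat(EF A[(q ∧ a) U q]) = {s1, s3, s4}, so the formula holds at s1.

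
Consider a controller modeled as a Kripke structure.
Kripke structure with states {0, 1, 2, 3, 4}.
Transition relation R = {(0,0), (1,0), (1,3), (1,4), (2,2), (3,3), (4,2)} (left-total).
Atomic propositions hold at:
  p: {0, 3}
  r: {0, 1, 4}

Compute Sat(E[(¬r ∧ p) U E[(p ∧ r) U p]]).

Sat(¬r) = {2, 3}
Sat(¬r ∧ p) = {3}
Sat(p ∧ r) = {0}
E[(p ∧ r) U p]: least fixpoint, start Z0 = Sat(p) = {0, 3}, add states in Sat(p ∧ r) with some successor in Z. Already a fixed point.
Sat(E[(p ∧ r) U p]) = {0, 3}
E[(¬r ∧ p) U E[(p ∧ r) U p]]: least fixpoint, start Z0 = Sat(E[(p ∧ r) U p]) = {0, 3}, add states in Sat(¬r ∧ p) with some successor in Z. Already a fixed point.
Sat(E[(¬r ∧ p) U E[(p ∧ r) U p]]) = {0, 3}

{0, 3}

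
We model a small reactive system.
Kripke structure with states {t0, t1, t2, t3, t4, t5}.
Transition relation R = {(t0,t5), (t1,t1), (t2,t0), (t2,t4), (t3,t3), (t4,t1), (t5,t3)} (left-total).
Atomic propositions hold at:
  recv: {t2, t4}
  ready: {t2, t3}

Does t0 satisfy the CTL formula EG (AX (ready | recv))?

Sat(ready | recv) = {t2, t3, t4}
Sat(AX (ready | recv)) = {s : every successor in {t2, t3, t4}} = {t3, t5}
EG (AX (ready | recv)): greatest fixpoint, start Z0 = {t3, t5}, keep only states in Sat with some successor in Z. Already a fixed point.
Sat(EG (AX (ready | recv))) = {t3, t5}
t0 ∉ Sat(EG (AX (ready | recv))) = {t3, t5}, so the formula does not hold at t0.

No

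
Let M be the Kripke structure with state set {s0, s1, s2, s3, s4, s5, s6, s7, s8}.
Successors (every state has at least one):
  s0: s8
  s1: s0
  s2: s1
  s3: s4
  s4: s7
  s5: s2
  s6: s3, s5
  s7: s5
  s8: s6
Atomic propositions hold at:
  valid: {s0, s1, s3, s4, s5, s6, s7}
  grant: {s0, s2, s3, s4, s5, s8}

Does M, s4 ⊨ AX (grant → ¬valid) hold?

Sat(¬valid) = {s2, s8}
Sat(grant → ¬valid) = {s1, s2, s6, s7, s8}
Sat(AX (grant → ¬valid)) = {s : every successor in {s1, s2, s6, s7, s8}} = {s0, s2, s4, s5, s8}
s4 ∈ Sat(AX (grant → ¬valid)) = {s0, s2, s4, s5, s8}, so the formula holds at s4.

Yes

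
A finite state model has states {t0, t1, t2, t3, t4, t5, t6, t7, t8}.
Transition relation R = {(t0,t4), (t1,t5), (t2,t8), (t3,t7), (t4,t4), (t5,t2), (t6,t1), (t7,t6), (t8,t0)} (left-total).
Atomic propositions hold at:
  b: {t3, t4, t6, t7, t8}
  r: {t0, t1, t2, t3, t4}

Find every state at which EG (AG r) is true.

AG r: greatest fixpoint, start Z0 = {t0, t1, t2, t3, t4}, keep only states in Sat with every successor in Z. Z1 = {t0, t4}; fixed.
Sat(AG r) = {t0, t4}
EG (AG r): greatest fixpoint, start Z0 = {t0, t4}, keep only states in Sat with some successor in Z. Already a fixed point.
Sat(EG (AG r)) = {t0, t4}

{t0, t4}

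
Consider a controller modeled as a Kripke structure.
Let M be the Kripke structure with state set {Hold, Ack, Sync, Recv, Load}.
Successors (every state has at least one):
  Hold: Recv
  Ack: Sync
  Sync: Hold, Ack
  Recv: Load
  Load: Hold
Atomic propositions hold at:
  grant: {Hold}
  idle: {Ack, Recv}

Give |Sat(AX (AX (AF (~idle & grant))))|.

3

Sat(~idle) = {Hold, Sync, Load}
Sat(~idle & grant) = {Hold}
AF (~idle & grant): least fixpoint, start Z0 = {Hold}, add states with every successor in Z. Z1 = {Hold, Load}; Z2 = {Hold, Recv, Load}; fixed.
Sat(AF (~idle & grant)) = {Hold, Recv, Load}
Sat(AX (AF (~idle & grant))) = {s : every successor in {Hold, Recv, Load}} = {Hold, Recv, Load}
Sat(AX (AX (AF (~idle & grant)))) = {s : every successor in {Hold, Recv, Load}} = {Hold, Recv, Load}
|Sat(AX (AX (AF (~idle & grant))))| = |{Hold, Recv, Load}| = 3.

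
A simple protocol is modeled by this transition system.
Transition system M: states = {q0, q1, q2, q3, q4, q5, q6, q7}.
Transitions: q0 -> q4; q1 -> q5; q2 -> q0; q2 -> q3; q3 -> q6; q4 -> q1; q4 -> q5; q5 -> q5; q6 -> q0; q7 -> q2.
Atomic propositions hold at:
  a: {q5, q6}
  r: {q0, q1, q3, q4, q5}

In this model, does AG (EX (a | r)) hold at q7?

Sat(a | r) = {q0, q1, q3, q4, q5, q6}
Sat(EX (a | r)) = {s : some successor in {q0, q1, q3, q4, q5, q6}} = {q0, q1, q2, q3, q4, q5, q6}
AG (EX (a | r)): greatest fixpoint, start Z0 = {q0, q1, q2, q3, q4, q5, q6}, keep only states in Sat with every successor in Z. Already a fixed point.
Sat(AG (EX (a | r))) = {q0, q1, q2, q3, q4, q5, q6}
q7 ∉ Sat(AG (EX (a | r))) = {q0, q1, q2, q3, q4, q5, q6}, so the formula does not hold at q7.

No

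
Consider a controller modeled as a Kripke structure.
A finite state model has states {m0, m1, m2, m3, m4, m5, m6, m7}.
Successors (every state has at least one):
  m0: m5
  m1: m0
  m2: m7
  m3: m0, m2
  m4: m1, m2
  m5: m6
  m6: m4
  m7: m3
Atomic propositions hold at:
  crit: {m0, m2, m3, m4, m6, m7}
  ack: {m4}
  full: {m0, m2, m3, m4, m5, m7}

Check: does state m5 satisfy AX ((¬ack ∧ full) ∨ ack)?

Sat(¬ack) = {m0, m1, m2, m3, m5, m6, m7}
Sat(¬ack ∧ full) = {m0, m2, m3, m5, m7}
Sat((¬ack ∧ full) ∨ ack) = {m0, m2, m3, m4, m5, m7}
Sat(AX ((¬ack ∧ full) ∨ ack)) = {s : every successor in {m0, m2, m3, m4, m5, m7}} = {m0, m1, m2, m3, m6, m7}
m5 ∉ Sat(AX ((¬ack ∧ full) ∨ ack)) = {m0, m1, m2, m3, m6, m7}, so the formula does not hold at m5.

No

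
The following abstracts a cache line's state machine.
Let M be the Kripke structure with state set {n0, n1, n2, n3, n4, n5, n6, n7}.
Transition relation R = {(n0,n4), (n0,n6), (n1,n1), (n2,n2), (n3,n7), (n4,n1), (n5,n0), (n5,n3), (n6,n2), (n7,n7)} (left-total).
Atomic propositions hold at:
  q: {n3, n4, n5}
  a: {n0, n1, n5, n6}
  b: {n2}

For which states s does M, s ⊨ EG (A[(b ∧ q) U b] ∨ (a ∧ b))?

Sat(b ∧ q) = ∅
A[(b ∧ q) U b]: least fixpoint, start Z0 = Sat(b) = {n2}, add states in Sat(b ∧ q) with every successor in Z. Already a fixed point.
Sat(A[(b ∧ q) U b]) = {n2}
Sat(a ∧ b) = ∅
Sat(A[(b ∧ q) U b] ∨ (a ∧ b)) = {n2}
EG (A[(b ∧ q) U b] ∨ (a ∧ b)): greatest fixpoint, start Z0 = {n2}, keep only states in Sat with some successor in Z. Already a fixed point.
Sat(EG (A[(b ∧ q) U b] ∨ (a ∧ b))) = {n2}

{n2}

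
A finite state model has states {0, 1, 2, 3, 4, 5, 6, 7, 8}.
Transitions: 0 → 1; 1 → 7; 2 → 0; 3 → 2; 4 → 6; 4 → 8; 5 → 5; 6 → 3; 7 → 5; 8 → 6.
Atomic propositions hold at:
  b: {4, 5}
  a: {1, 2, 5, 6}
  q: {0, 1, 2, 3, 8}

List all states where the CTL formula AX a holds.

Sat(AX a) = {s : every successor in {1, 2, 5, 6}} = {0, 3, 5, 7, 8}

{0, 3, 5, 7, 8}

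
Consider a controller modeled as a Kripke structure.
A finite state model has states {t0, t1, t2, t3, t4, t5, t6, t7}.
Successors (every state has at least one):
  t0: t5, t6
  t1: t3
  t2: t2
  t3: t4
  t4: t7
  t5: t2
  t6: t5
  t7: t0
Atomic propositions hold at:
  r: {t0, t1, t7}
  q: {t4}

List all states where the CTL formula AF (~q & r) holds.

{t0, t1, t3, t4, t7}

Sat(~q) = {t0, t1, t2, t3, t5, t6, t7}
Sat(~q & r) = {t0, t1, t7}
AF (~q & r): least fixpoint, start Z0 = {t0, t1, t7}, add states with every successor in Z. Z1 = {t0, t1, t4, t7}; Z2 = {t0, t1, t3, t4, t7}; fixed.
Sat(AF (~q & r)) = {t0, t1, t3, t4, t7}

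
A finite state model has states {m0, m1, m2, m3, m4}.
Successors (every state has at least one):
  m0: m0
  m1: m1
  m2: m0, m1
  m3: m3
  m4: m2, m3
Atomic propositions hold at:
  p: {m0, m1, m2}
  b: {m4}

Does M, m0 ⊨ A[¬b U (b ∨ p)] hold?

Yes

Sat(¬b) = {m0, m1, m2, m3}
Sat(b ∨ p) = {m0, m1, m2, m4}
A[¬b U (b ∨ p)]: least fixpoint, start Z0 = Sat((b ∨ p)) = {m0, m1, m2, m4}, add states in Sat(¬b) with every successor in Z. Already a fixed point.
Sat(A[¬b U (b ∨ p)]) = {m0, m1, m2, m4}
m0 ∈ Sat(A[¬b U (b ∨ p)]) = {m0, m1, m2, m4}, so the formula holds at m0.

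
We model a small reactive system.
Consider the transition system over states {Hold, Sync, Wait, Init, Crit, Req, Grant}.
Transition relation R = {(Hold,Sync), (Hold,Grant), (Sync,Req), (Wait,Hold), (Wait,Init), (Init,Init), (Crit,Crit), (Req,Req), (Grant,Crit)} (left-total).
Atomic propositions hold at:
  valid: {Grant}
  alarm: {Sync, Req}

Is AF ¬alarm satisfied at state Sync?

Sat(¬alarm) = {Hold, Wait, Init, Crit, Grant}
AF ¬alarm: least fixpoint, start Z0 = {Hold, Wait, Init, Crit, Grant}, add states with every successor in Z. Already a fixed point.
Sat(AF ¬alarm) = {Hold, Wait, Init, Crit, Grant}
Sync ∉ Sat(AF ¬alarm) = {Hold, Wait, Init, Crit, Grant}, so the formula does not hold at Sync.

No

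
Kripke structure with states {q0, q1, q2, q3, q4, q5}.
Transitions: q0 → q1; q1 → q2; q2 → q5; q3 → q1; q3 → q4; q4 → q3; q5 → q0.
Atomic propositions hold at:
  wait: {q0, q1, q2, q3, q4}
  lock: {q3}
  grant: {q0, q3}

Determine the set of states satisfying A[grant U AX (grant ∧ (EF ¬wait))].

Sat(¬wait) = {q5}
EF ¬wait: least fixpoint, start Z0 = {q5}, add states with some successor in Z. Z1 = {q2, q5}; Z2 = {q1, q2, q5}; Z3 = {q0, q1, q2, q3, q5}; Z4 = {q0, q1, q2, q3, q4, q5}; fixed.
Sat(EF ¬wait) = {q0, q1, q2, q3, q4, q5}
Sat(grant ∧ (EF ¬wait)) = {q0, q3}
Sat(AX (grant ∧ (EF ¬wait))) = {s : every successor in {q0, q3}} = {q4, q5}
A[grant U AX (grant ∧ (EF ¬wait))]: least fixpoint, start Z0 = Sat(AX (grant ∧ (EF ¬wait))) = {q4, q5}, add states in Sat(grant) with every successor in Z. Already a fixed point.
Sat(A[grant U AX (grant ∧ (EF ¬wait))]) = {q4, q5}

{q4, q5}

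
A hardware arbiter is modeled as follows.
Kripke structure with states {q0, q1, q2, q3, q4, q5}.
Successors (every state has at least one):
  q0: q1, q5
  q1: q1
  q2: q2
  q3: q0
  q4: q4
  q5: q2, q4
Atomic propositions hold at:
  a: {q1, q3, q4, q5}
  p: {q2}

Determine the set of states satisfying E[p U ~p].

{q0, q1, q3, q4, q5}

Sat(~p) = {q0, q1, q3, q4, q5}
E[p U ~p]: least fixpoint, start Z0 = Sat(~p) = {q0, q1, q3, q4, q5}, add states in Sat(p) with some successor in Z. Already a fixed point.
Sat(E[p U ~p]) = {q0, q1, q3, q4, q5}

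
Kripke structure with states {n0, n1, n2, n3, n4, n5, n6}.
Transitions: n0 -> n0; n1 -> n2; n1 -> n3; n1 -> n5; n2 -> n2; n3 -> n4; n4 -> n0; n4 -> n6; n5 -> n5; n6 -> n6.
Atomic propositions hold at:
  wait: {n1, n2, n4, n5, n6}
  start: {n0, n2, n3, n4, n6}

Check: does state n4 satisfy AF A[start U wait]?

A[start U wait]: least fixpoint, start Z0 = Sat(wait) = {n1, n2, n4, n5, n6}, add states in Sat(start) with every successor in Z. Z1 = {n1, n2, n3, n4, n5, n6}; fixed.
Sat(A[start U wait]) = {n1, n2, n3, n4, n5, n6}
AF A[start U wait]: least fixpoint, start Z0 = {n1, n2, n3, n4, n5, n6}, add states with every successor in Z. Already a fixed point.
Sat(AF A[start U wait]) = {n1, n2, n3, n4, n5, n6}
n4 ∈ Sat(AF A[start U wait]) = {n1, n2, n3, n4, n5, n6}, so the formula holds at n4.

Yes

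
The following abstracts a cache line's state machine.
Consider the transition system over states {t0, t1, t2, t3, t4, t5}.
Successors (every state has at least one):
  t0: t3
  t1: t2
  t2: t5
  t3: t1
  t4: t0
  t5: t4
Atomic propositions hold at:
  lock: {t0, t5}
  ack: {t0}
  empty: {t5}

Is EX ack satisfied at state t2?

No

Sat(EX ack) = {s : some successor in {t0}} = {t4}
t2 ∉ Sat(EX ack) = {t4}, so the formula does not hold at t2.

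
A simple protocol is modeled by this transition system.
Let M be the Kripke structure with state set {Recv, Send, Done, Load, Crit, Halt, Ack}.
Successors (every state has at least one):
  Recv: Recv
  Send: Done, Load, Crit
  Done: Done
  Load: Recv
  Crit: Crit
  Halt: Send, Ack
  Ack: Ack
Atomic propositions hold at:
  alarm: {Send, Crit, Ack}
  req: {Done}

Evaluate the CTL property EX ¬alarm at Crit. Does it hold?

No

Sat(¬alarm) = {Recv, Done, Load, Halt}
Sat(EX ¬alarm) = {s : some successor in {Recv, Done, Load, Halt}} = {Recv, Send, Done, Load}
Crit ∉ Sat(EX ¬alarm) = {Recv, Send, Done, Load}, so the formula does not hold at Crit.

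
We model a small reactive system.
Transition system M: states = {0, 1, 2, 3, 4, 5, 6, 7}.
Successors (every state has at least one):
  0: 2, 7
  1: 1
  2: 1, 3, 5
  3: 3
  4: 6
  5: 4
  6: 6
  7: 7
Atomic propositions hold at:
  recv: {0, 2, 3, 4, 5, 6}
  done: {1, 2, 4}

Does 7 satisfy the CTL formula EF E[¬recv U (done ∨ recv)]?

No

Sat(¬recv) = {1, 7}
Sat(done ∨ recv) = {0, 1, 2, 3, 4, 5, 6}
E[¬recv U (done ∨ recv)]: least fixpoint, start Z0 = Sat((done ∨ recv)) = {0, 1, 2, 3, 4, 5, 6}, add states in Sat(¬recv) with some successor in Z. Already a fixed point.
Sat(E[¬recv U (done ∨ recv)]) = {0, 1, 2, 3, 4, 5, 6}
EF E[¬recv U (done ∨ recv)]: least fixpoint, start Z0 = {0, 1, 2, 3, 4, 5, 6}, add states with some successor in Z. Already a fixed point.
Sat(EF E[¬recv U (done ∨ recv)]) = {0, 1, 2, 3, 4, 5, 6}
7 ∉ Sat(EF E[¬recv U (done ∨ recv)]) = {0, 1, 2, 3, 4, 5, 6}, so the formula does not hold at 7.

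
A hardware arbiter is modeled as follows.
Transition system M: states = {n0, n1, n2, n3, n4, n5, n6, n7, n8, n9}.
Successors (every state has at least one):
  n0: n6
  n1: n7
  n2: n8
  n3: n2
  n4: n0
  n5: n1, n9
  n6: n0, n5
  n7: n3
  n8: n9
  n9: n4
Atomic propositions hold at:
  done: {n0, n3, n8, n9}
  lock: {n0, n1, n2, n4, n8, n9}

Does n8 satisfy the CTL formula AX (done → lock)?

Yes

Sat(done → lock) = {n0, n1, n2, n4, n5, n6, n7, n8, n9}
Sat(AX (done → lock)) = {s : every successor in {n0, n1, n2, n4, n5, n6, n7, n8, n9}} = {n0, n1, n2, n3, n4, n5, n6, n8, n9}
n8 ∈ Sat(AX (done → lock)) = {n0, n1, n2, n3, n4, n5, n6, n8, n9}, so the formula holds at n8.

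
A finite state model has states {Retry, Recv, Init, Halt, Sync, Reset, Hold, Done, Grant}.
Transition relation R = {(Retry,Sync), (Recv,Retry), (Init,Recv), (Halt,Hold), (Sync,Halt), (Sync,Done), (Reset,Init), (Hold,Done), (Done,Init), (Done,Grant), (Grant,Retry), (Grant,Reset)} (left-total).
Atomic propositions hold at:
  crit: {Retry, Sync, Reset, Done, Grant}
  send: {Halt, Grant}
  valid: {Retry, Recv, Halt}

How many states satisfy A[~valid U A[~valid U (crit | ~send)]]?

Sat(~valid) = {Init, Sync, Reset, Hold, Done, Grant}
Sat(~send) = {Retry, Recv, Init, Sync, Reset, Hold, Done}
Sat(crit | ~send) = {Retry, Recv, Init, Sync, Reset, Hold, Done, Grant}
A[~valid U (crit | ~send)]: least fixpoint, start Z0 = Sat((crit | ~send)) = {Retry, Recv, Init, Sync, Reset, Hold, Done, Grant}, add states in Sat(~valid) with every successor in Z. Already a fixed point.
Sat(A[~valid U (crit | ~send)]) = {Retry, Recv, Init, Sync, Reset, Hold, Done, Grant}
A[~valid U A[~valid U (crit | ~send)]]: least fixpoint, start Z0 = Sat(A[~valid U (crit | ~send)]) = {Retry, Recv, Init, Sync, Reset, Hold, Done, Grant}, add states in Sat(~valid) with every successor in Z. Already a fixed point.
Sat(A[~valid U A[~valid U (crit | ~send)]]) = {Retry, Recv, Init, Sync, Reset, Hold, Done, Grant}
|Sat(A[~valid U A[~valid U (crit | ~send)]])| = |{Retry, Recv, Init, Sync, Reset, Hold, Done, Grant}| = 8.

8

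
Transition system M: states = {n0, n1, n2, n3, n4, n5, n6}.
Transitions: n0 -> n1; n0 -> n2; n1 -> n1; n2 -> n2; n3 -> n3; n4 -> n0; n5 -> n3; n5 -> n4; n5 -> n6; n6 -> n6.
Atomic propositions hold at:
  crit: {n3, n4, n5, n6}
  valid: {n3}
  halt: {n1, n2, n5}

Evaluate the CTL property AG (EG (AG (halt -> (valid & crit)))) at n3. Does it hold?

Yes

Sat(valid & crit) = {n3}
Sat(halt -> (valid & crit)) = {n0, n3, n4, n6}
AG (halt -> (valid & crit)): greatest fixpoint, start Z0 = {n0, n3, n4, n6}, keep only states in Sat with every successor in Z. Z1 = {n3, n4, n6}; Z2 = {n3, n6}; fixed.
Sat(AG (halt -> (valid & crit))) = {n3, n6}
EG (AG (halt -> (valid & crit))): greatest fixpoint, start Z0 = {n3, n6}, keep only states in Sat with some successor in Z. Already a fixed point.
Sat(EG (AG (halt -> (valid & crit)))) = {n3, n6}
AG (EG (AG (halt -> (valid & crit)))): greatest fixpoint, start Z0 = {n3, n6}, keep only states in Sat with every successor in Z. Already a fixed point.
Sat(AG (EG (AG (halt -> (valid & crit))))) = {n3, n6}
n3 ∈ Sat(AG (EG (AG (halt -> (valid & crit))))) = {n3, n6}, so the formula holds at n3.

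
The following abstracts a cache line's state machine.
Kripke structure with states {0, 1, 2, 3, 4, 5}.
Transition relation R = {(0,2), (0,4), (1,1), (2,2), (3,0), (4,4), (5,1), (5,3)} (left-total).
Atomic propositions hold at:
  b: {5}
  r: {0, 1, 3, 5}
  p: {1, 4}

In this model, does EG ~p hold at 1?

No

Sat(~p) = {0, 2, 3, 5}
EG ~p: greatest fixpoint, start Z0 = {0, 2, 3, 5}, keep only states in Sat with some successor in Z. Already a fixed point.
Sat(EG ~p) = {0, 2, 3, 5}
1 ∉ Sat(EG ~p) = {0, 2, 3, 5}, so the formula does not hold at 1.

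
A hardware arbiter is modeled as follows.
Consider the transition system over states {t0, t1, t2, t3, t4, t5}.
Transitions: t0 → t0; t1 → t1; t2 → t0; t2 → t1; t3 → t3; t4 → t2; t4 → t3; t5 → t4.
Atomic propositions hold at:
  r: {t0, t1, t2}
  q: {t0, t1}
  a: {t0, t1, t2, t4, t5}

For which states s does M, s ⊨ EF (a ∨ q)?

Sat(a ∨ q) = {t0, t1, t2, t4, t5}
EF (a ∨ q): least fixpoint, start Z0 = {t0, t1, t2, t4, t5}, add states with some successor in Z. Already a fixed point.
Sat(EF (a ∨ q)) = {t0, t1, t2, t4, t5}

{t0, t1, t2, t4, t5}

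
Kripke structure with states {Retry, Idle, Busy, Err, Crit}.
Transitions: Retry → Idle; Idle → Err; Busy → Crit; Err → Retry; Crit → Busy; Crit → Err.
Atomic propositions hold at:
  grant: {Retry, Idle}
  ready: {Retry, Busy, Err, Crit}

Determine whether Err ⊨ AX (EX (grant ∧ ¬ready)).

Yes

Sat(¬ready) = {Idle}
Sat(grant ∧ ¬ready) = {Idle}
Sat(EX (grant ∧ ¬ready)) = {s : some successor in {Idle}} = {Retry}
Sat(AX (EX (grant ∧ ¬ready))) = {s : every successor in {Retry}} = {Err}
Err ∈ Sat(AX (EX (grant ∧ ¬ready))) = {Err}, so the formula holds at Err.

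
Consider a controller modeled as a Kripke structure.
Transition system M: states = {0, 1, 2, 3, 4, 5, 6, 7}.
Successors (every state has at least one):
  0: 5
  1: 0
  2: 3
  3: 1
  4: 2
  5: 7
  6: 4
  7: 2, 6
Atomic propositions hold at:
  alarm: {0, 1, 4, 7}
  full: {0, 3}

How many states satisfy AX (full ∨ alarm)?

5

Sat(full ∨ alarm) = {0, 1, 3, 4, 7}
Sat(AX (full ∨ alarm)) = {s : every successor in {0, 1, 3, 4, 7}} = {1, 2, 3, 5, 6}
|Sat(AX (full ∨ alarm))| = |{1, 2, 3, 5, 6}| = 5.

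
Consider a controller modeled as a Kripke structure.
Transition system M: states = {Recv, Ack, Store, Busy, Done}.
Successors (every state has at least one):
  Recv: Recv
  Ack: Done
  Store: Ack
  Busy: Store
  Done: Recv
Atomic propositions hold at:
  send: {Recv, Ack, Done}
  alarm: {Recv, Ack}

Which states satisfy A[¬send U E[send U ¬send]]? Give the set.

Sat(¬send) = {Store, Busy}
E[send U ¬send]: least fixpoint, start Z0 = Sat(¬send) = {Store, Busy}, add states in Sat(send) with some successor in Z. Already a fixed point.
Sat(E[send U ¬send]) = {Store, Busy}
A[¬send U E[send U ¬send]]: least fixpoint, start Z0 = Sat(E[send U ¬send]) = {Store, Busy}, add states in Sat(¬send) with every successor in Z. Already a fixed point.
Sat(A[¬send U E[send U ¬send]]) = {Store, Busy}

{Store, Busy}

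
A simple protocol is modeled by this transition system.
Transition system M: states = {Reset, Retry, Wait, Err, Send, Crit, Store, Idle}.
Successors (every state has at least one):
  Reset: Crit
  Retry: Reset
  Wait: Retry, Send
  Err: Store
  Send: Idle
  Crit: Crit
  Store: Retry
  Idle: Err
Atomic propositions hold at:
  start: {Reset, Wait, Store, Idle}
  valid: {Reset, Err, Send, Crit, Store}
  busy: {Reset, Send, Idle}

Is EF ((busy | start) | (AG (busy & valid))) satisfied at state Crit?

No

Sat(busy | start) = {Reset, Wait, Send, Store, Idle}
Sat(busy & valid) = {Reset, Send}
AG (busy & valid): greatest fixpoint, start Z0 = {Reset, Send}, keep only states in Sat with every successor in Z. Z1 = ∅; fixed.
Sat(AG (busy & valid)) = ∅
Sat((busy | start) | (AG (busy & valid))) = {Reset, Wait, Send, Store, Idle}
EF ((busy | start) | (AG (busy & valid))): least fixpoint, start Z0 = {Reset, Wait, Send, Store, Idle}, add states with some successor in Z. Z1 = {Reset, Retry, Wait, Err, Send, Store, Idle}; fixed.
Sat(EF ((busy | start) | (AG (busy & valid)))) = {Reset, Retry, Wait, Err, Send, Store, Idle}
Crit ∉ Sat(EF ((busy | start) | (AG (busy & valid)))) = {Reset, Retry, Wait, Err, Send, Store, Idle}, so the formula does not hold at Crit.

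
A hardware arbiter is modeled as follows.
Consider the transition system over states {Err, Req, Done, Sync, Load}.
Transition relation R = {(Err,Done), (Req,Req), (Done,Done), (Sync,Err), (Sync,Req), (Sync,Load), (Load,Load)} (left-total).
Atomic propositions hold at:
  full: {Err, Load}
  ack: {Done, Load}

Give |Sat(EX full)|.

2

Sat(EX full) = {s : some successor in {Err, Load}} = {Sync, Load}
|Sat(EX full)| = |{Sync, Load}| = 2.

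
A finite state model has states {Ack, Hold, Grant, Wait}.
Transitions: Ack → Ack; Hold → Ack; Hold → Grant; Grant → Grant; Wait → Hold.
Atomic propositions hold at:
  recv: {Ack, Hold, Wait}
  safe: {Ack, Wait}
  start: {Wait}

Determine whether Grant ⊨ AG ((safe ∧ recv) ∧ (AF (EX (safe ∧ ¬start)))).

Sat(safe ∧ recv) = {Ack, Wait}
Sat(¬start) = {Ack, Hold, Grant}
Sat(safe ∧ ¬start) = {Ack}
Sat(EX (safe ∧ ¬start)) = {s : some successor in {Ack}} = {Ack, Hold}
AF (EX (safe ∧ ¬start)): least fixpoint, start Z0 = {Ack, Hold}, add states with every successor in Z. Z1 = {Ack, Hold, Wait}; fixed.
Sat(AF (EX (safe ∧ ¬start))) = {Ack, Hold, Wait}
Sat((safe ∧ recv) ∧ (AF (EX (safe ∧ ¬start)))) = {Ack, Wait}
AG ((safe ∧ recv) ∧ (AF (EX (safe ∧ ¬start)))): greatest fixpoint, start Z0 = {Ack, Wait}, keep only states in Sat with every successor in Z. Z1 = {Ack}; fixed.
Sat(AG ((safe ∧ recv) ∧ (AF (EX (safe ∧ ¬start))))) = {Ack}
Grant ∉ Sat(AG ((safe ∧ recv) ∧ (AF (EX (safe ∧ ¬start))))) = {Ack}, so the formula does not hold at Grant.

No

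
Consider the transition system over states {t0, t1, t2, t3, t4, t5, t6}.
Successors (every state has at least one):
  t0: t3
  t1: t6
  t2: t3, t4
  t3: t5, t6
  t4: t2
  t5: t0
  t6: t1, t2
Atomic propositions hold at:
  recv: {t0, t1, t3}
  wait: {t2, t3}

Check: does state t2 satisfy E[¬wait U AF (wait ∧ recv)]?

No

Sat(¬wait) = {t0, t1, t4, t5, t6}
Sat(wait ∧ recv) = {t3}
AF (wait ∧ recv): least fixpoint, start Z0 = {t3}, add states with every successor in Z. Z1 = {t0, t3}; Z2 = {t0, t3, t5}; fixed.
Sat(AF (wait ∧ recv)) = {t0, t3, t5}
E[¬wait U AF (wait ∧ recv)]: least fixpoint, start Z0 = Sat(AF (wait ∧ recv)) = {t0, t3, t5}, add states in Sat(¬wait) with some successor in Z. Already a fixed point.
Sat(E[¬wait U AF (wait ∧ recv)]) = {t0, t3, t5}
t2 ∉ Sat(E[¬wait U AF (wait ∧ recv)]) = {t0, t3, t5}, so the formula does not hold at t2.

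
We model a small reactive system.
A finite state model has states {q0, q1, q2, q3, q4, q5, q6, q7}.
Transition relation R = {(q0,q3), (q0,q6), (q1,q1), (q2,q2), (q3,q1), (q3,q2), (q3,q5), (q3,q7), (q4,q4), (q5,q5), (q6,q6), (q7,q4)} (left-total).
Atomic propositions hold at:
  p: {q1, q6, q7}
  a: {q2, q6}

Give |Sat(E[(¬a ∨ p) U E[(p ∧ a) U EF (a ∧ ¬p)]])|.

Sat(¬a) = {q0, q1, q3, q4, q5, q7}
Sat(¬a ∨ p) = {q0, q1, q3, q4, q5, q6, q7}
Sat(p ∧ a) = {q6}
Sat(¬p) = {q0, q2, q3, q4, q5}
Sat(a ∧ ¬p) = {q2}
EF (a ∧ ¬p): least fixpoint, start Z0 = {q2}, add states with some successor in Z. Z1 = {q2, q3}; Z2 = {q0, q2, q3}; fixed.
Sat(EF (a ∧ ¬p)) = {q0, q2, q3}
E[(p ∧ a) U EF (a ∧ ¬p)]: least fixpoint, start Z0 = Sat(EF (a ∧ ¬p)) = {q0, q2, q3}, add states in Sat(p ∧ a) with some successor in Z. Already a fixed point.
Sat(E[(p ∧ a) U EF (a ∧ ¬p)]) = {q0, q2, q3}
E[(¬a ∨ p) U E[(p ∧ a) U EF (a ∧ ¬p)]]: least fixpoint, start Z0 = Sat(E[(p ∧ a) U EF (a ∧ ¬p)]) = {q0, q2, q3}, add states in Sat(¬a ∨ p) with some successor in Z. Already a fixed point.
Sat(E[(¬a ∨ p) U E[(p ∧ a) U EF (a ∧ ¬p)]]) = {q0, q2, q3}
|Sat(E[(¬a ∨ p) U E[(p ∧ a) U EF (a ∧ ¬p)]])| = |{q0, q2, q3}| = 3.

3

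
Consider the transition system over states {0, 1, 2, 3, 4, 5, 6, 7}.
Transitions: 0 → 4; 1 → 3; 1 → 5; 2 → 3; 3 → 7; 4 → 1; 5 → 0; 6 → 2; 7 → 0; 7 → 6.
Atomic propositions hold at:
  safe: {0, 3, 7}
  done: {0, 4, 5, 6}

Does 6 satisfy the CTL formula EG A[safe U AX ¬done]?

Yes

Sat(¬done) = {1, 2, 3, 7}
Sat(AX ¬done) = {s : every successor in {1, 2, 3, 7}} = {2, 3, 4, 6}
A[safe U AX ¬done]: least fixpoint, start Z0 = Sat(AX ¬done) = {2, 3, 4, 6}, add states in Sat(safe) with every successor in Z. Z1 = {0, 2, 3, 4, 6}; Z2 = {0, 2, 3, 4, 6, 7}; fixed.
Sat(A[safe U AX ¬done]) = {0, 2, 3, 4, 6, 7}
EG A[safe U AX ¬done]: greatest fixpoint, start Z0 = {0, 2, 3, 4, 6, 7}, keep only states in Sat with some successor in Z. Z1 = {0, 2, 3, 6, 7}; Z2 = {2, 3, 6, 7}; fixed.
Sat(EG A[safe U AX ¬done]) = {2, 3, 6, 7}
6 ∈ Sat(EG A[safe U AX ¬done]) = {2, 3, 6, 7}, so the formula holds at 6.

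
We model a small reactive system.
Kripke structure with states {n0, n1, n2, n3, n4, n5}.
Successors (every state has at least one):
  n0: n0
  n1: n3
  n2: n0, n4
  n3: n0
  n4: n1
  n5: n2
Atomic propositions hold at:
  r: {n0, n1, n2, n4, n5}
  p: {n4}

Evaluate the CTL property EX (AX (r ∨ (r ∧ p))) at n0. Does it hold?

Yes

Sat(r ∧ p) = {n4}
Sat(r ∨ (r ∧ p)) = {n0, n1, n2, n4, n5}
Sat(AX (r ∨ (r ∧ p))) = {s : every successor in {n0, n1, n2, n4, n5}} = {n0, n2, n3, n4, n5}
Sat(EX (AX (r ∨ (r ∧ p)))) = {s : some successor in {n0, n2, n3, n4, n5}} = {n0, n1, n2, n3, n5}
n0 ∈ Sat(EX (AX (r ∨ (r ∧ p)))) = {n0, n1, n2, n3, n5}, so the formula holds at n0.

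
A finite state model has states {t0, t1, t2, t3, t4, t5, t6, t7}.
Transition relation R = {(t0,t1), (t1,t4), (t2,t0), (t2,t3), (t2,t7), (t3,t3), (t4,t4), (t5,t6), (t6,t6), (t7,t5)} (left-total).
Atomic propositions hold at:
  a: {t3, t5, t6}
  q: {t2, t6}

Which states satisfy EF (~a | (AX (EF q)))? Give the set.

{t0, t1, t2, t4, t5, t6, t7}

Sat(~a) = {t0, t1, t2, t4, t7}
EF q: least fixpoint, start Z0 = {t2, t6}, add states with some successor in Z. Z1 = {t2, t5, t6}; Z2 = {t2, t5, t6, t7}; fixed.
Sat(EF q) = {t2, t5, t6, t7}
Sat(AX (EF q)) = {s : every successor in {t2, t5, t6, t7}} = {t5, t6, t7}
Sat(~a | (AX (EF q))) = {t0, t1, t2, t4, t5, t6, t7}
EF (~a | (AX (EF q))): least fixpoint, start Z0 = {t0, t1, t2, t4, t5, t6, t7}, add states with some successor in Z. Already a fixed point.
Sat(EF (~a | (AX (EF q)))) = {t0, t1, t2, t4, t5, t6, t7}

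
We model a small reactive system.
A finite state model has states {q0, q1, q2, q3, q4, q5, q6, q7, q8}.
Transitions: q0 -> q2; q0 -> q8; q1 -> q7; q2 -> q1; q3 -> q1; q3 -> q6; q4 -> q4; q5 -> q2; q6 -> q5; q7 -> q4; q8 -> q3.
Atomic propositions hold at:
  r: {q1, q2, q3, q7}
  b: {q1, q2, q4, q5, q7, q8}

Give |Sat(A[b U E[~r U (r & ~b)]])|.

3

Sat(~r) = {q0, q4, q5, q6, q8}
Sat(~b) = {q0, q3, q6}
Sat(r & ~b) = {q3}
E[~r U (r & ~b)]: least fixpoint, start Z0 = Sat((r & ~b)) = {q3}, add states in Sat(~r) with some successor in Z. Z1 = {q3, q8}; Z2 = {q0, q3, q8}; fixed.
Sat(E[~r U (r & ~b)]) = {q0, q3, q8}
A[b U E[~r U (r & ~b)]]: least fixpoint, start Z0 = Sat(E[~r U (r & ~b)]) = {q0, q3, q8}, add states in Sat(b) with every successor in Z. Already a fixed point.
Sat(A[b U E[~r U (r & ~b)]]) = {q0, q3, q8}
|Sat(A[b U E[~r U (r & ~b)]])| = |{q0, q3, q8}| = 3.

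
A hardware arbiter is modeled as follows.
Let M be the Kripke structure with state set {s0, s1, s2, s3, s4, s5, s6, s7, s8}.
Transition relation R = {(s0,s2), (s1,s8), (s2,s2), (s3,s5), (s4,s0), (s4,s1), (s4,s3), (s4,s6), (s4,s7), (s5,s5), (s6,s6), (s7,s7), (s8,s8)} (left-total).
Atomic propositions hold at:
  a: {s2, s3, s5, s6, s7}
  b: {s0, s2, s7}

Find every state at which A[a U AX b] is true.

Sat(AX b) = {s : every successor in {s0, s2, s7}} = {s0, s2, s7}
A[a U AX b]: least fixpoint, start Z0 = Sat(AX b) = {s0, s2, s7}, add states in Sat(a) with every successor in Z. Already a fixed point.
Sat(A[a U AX b]) = {s0, s2, s7}

{s0, s2, s7}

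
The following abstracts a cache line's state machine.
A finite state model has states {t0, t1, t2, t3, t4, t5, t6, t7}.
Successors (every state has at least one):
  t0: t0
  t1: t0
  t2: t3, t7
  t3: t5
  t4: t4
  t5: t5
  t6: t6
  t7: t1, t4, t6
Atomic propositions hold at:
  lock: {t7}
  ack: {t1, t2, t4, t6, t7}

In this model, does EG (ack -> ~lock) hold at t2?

Sat(~lock) = {t0, t1, t2, t3, t4, t5, t6}
Sat(ack -> ~lock) = {t0, t1, t2, t3, t4, t5, t6}
EG (ack -> ~lock): greatest fixpoint, start Z0 = {t0, t1, t2, t3, t4, t5, t6}, keep only states in Sat with some successor in Z. Already a fixed point.
Sat(EG (ack -> ~lock)) = {t0, t1, t2, t3, t4, t5, t6}
t2 ∈ Sat(EG (ack -> ~lock)) = {t0, t1, t2, t3, t4, t5, t6}, so the formula holds at t2.

Yes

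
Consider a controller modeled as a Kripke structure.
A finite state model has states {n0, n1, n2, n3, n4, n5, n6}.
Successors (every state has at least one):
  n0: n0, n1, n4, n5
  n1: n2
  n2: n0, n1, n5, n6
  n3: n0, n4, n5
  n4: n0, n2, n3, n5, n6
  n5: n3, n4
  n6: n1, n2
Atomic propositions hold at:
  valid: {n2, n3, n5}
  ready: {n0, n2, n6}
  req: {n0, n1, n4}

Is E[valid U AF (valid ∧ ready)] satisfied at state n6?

Sat(valid ∧ ready) = {n2}
AF (valid ∧ ready): least fixpoint, start Z0 = {n2}, add states with every successor in Z. Z1 = {n1, n2}; Z2 = {n1, n2, n6}; fixed.
Sat(AF (valid ∧ ready)) = {n1, n2, n6}
E[valid U AF (valid ∧ ready)]: least fixpoint, start Z0 = Sat(AF (valid ∧ ready)) = {n1, n2, n6}, add states in Sat(valid) with some successor in Z. Already a fixed point.
Sat(E[valid U AF (valid ∧ ready)]) = {n1, n2, n6}
n6 ∈ Sat(E[valid U AF (valid ∧ ready)]) = {n1, n2, n6}, so the formula holds at n6.

Yes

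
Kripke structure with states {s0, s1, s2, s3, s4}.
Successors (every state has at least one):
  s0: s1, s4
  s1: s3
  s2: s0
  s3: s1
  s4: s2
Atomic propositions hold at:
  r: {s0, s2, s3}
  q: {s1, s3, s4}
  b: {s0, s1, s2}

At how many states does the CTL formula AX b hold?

3

Sat(AX b) = {s : every successor in {s0, s1, s2}} = {s2, s3, s4}
|Sat(AX b)| = |{s2, s3, s4}| = 3.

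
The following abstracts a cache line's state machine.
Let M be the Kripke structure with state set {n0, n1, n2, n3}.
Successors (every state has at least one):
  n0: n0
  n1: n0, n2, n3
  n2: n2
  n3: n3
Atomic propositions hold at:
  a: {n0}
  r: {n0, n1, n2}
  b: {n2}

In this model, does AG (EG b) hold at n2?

EG b: greatest fixpoint, start Z0 = {n2}, keep only states in Sat with some successor in Z. Already a fixed point.
Sat(EG b) = {n2}
AG (EG b): greatest fixpoint, start Z0 = {n2}, keep only states in Sat with every successor in Z. Already a fixed point.
Sat(AG (EG b)) = {n2}
n2 ∈ Sat(AG (EG b)) = {n2}, so the formula holds at n2.

Yes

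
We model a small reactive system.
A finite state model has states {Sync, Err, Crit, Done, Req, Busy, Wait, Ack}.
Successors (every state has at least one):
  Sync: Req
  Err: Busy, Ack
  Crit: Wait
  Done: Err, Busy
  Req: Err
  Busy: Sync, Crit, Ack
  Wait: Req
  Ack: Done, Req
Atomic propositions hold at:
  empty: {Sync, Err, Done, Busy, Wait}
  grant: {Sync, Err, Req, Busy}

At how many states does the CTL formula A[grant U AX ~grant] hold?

1

Sat(~grant) = {Crit, Done, Wait, Ack}
Sat(AX ~grant) = {s : every successor in {Crit, Done, Wait, Ack}} = {Crit}
A[grant U AX ~grant]: least fixpoint, start Z0 = Sat(AX ~grant) = {Crit}, add states in Sat(grant) with every successor in Z. Already a fixed point.
Sat(A[grant U AX ~grant]) = {Crit}
|Sat(A[grant U AX ~grant])| = |{Crit}| = 1.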